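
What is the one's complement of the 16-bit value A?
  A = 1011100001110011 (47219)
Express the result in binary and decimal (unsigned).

Flip each bit (0->1, 1->0):
  1011100001110011
  0100011110001100

Answer: 0100011110001100 (18316)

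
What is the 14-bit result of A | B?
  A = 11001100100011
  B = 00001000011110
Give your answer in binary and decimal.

Apply | to each column (1 where either bit is 1):
  11001100100011
| 00001000011110
----------------
  11001100111111

Answer: 11001100111111 (13119)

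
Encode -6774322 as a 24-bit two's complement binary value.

1. Binary of +6774322:  011001110101111000110010
2. Invert bits:     100110001010000111001101
3. Add 1:           100110001010000111001110

Answer: 100110001010000111001110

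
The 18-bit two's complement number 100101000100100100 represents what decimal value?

MSB is 1, so the value is negative. Find the magnitude:
1. Invert bits:  011010111011011011
2. Add 1:        011010111011011100  = 110300
3. Apply sign:   -110300

Answer: -110300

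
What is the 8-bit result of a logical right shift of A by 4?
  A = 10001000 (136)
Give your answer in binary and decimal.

Logical shift right by 4: drop the bottom 4 bit(s), prepend 4 zero(s) on the left.
  10001000  ->  keep [1000], discard [1000], prepend 0000
= 00001000

Answer: 00001000 (8)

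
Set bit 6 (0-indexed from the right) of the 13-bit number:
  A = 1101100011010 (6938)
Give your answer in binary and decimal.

Mask = 1 << 6 = 0000001000000
Bit 6 of A is 0, so OR-ing with the mask flips it to 1.
  1101100011010
| 0000001000000
---------------
  1101101011010

Answer: 1101101011010 (7002)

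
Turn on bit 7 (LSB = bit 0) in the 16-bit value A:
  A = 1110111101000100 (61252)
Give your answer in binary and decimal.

Mask = 1 << 7 = 0000000010000000
Bit 7 of A is 0, so OR-ing with the mask flips it to 1.
  1110111101000100
| 0000000010000000
------------------
  1110111111000100

Answer: 1110111111000100 (61380)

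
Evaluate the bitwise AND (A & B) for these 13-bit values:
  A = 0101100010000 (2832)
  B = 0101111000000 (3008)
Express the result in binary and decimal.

Apply & to each column (1 only where both bits are 1):
  0101100010000
& 0101111000000
---------------
  0101100000000

Answer: 0101100000000 (2816)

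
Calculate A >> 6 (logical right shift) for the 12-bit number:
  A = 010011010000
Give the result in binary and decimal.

Logical shift right by 6: drop the bottom 6 bit(s), prepend 6 zero(s) on the left.
  010011010000  ->  keep [010011], discard [010000], prepend 000000
= 000000010011

Answer: 000000010011 (19)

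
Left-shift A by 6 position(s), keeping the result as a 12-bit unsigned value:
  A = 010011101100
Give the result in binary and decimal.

Shift left by 6: drop the top 6 bit(s), append 6 zero(s) on the right.
  010011101100  ->  discard [010011], keep [101100], append 000000
= 101100000000

Answer: 101100000000 (2816)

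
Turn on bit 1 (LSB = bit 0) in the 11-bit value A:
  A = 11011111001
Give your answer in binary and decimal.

Mask = 1 << 1 = 00000000010
Bit 1 of A is 0, so OR-ing with the mask flips it to 1.
  11011111001
| 00000000010
-------------
  11011111011

Answer: 11011111011 (1787)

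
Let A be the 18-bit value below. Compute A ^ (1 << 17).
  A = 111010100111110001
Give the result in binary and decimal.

Mask = 1 << 17 = 100000000000000000
Bit 17 of A is 1; XOR with the mask flips it to 0.
  111010100111110001
^ 100000000000000000
--------------------
  011010100111110001

Answer: 011010100111110001 (109041)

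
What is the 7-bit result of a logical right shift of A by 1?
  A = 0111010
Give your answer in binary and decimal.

Logical shift right by 1: drop the bottom 1 bit(s), prepend 1 zero(s) on the left.
  0111010  ->  keep [011101], discard [0], prepend 0
= 0011101

Answer: 0011101 (29)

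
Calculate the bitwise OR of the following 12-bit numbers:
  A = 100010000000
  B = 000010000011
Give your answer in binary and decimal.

Apply | to each column (1 where either bit is 1):
  100010000000
| 000010000011
--------------
  100010000011

Answer: 100010000011 (2179)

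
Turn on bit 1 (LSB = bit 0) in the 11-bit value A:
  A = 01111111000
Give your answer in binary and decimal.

Mask = 1 << 1 = 00000000010
Bit 1 of A is 0, so OR-ing with the mask flips it to 1.
  01111111000
| 00000000010
-------------
  01111111010

Answer: 01111111010 (1018)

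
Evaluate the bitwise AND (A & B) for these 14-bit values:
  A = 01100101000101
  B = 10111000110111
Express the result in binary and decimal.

Apply & to each column (1 only where both bits are 1):
  01100101000101
& 10111000110111
----------------
  00100000000101

Answer: 00100000000101 (2053)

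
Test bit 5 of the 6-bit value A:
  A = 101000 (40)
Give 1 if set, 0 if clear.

Bit 5 is the 6th from the right.
  101000
  ^
That bit is 1.

Answer: 1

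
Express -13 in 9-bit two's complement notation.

1. Binary of +13:  000001101
2. Invert bits:     111110010
3. Add 1:           111110011

Answer: 111110011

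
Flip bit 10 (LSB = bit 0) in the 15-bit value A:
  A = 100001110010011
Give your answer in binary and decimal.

Mask = 1 << 10 = 000010000000000
Bit 10 of A is 0; XOR with the mask flips it to 1.
  100001110010011
^ 000010000000000
-----------------
  100011110010011

Answer: 100011110010011 (18323)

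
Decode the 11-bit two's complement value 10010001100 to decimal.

MSB is 1, so the value is negative. Find the magnitude:
1. Invert bits:  01101110011
2. Add 1:        01101110100  = 884
3. Apply sign:   -884

Answer: -884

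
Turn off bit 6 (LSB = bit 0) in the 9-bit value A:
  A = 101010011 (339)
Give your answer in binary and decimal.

Mask = ~(1 << 6) = 110111111
Bit 6 of A is 1, so AND-ing with the mask clears it to 0.
  101010011
& 110111111
-----------
  100010011

Answer: 100010011 (275)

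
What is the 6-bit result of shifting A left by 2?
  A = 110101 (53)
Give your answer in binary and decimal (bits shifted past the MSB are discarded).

Shift left by 2: drop the top 2 bit(s), append 2 zero(s) on the right.
  110101  ->  discard [11], keep [0101], append 00
= 010100

Answer: 010100 (20)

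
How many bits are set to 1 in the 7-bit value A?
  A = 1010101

1010101
1-bits at positions (from bit 0 = LSB): 0, 2, 4, 6
Count = 4

Answer: 4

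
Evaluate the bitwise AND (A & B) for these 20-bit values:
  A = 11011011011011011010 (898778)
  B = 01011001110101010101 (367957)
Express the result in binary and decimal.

Apply & to each column (1 only where both bits are 1):
  11011011011011011010
& 01011001110101010101
----------------------
  01011001010001010000

Answer: 01011001010001010000 (365648)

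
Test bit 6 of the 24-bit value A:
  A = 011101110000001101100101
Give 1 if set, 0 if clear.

Bit 6 is the 7th from the right.
  011101110000001101100101
                   ^
That bit is 1.

Answer: 1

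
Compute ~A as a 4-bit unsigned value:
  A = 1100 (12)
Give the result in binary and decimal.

Flip each bit (0->1, 1->0):
  1100
  0011

Answer: 0011 (3)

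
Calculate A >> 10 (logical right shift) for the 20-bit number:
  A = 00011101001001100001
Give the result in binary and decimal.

Logical shift right by 10: drop the bottom 10 bit(s), prepend 10 zero(s) on the left.
  00011101001001100001  ->  keep [0001110100], discard [1001100001], prepend 0000000000
= 00000000000001110100

Answer: 00000000000001110100 (116)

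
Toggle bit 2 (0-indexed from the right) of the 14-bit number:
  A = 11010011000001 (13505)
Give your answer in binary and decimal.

Mask = 1 << 2 = 00000000000100
Bit 2 of A is 0; XOR with the mask flips it to 1.
  11010011000001
^ 00000000000100
----------------
  11010011000101

Answer: 11010011000101 (13509)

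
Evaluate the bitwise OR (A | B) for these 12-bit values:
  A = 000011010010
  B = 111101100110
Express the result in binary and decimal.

Apply | to each column (1 where either bit is 1):
  000011010010
| 111101100110
--------------
  111111110110

Answer: 111111110110 (4086)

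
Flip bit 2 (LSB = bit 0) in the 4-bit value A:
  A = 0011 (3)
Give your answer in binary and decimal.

Mask = 1 << 2 = 0100
Bit 2 of A is 0; XOR with the mask flips it to 1.
  0011
^ 0100
------
  0111

Answer: 0111 (7)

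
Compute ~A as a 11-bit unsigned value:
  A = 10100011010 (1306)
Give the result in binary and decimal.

Flip each bit (0->1, 1->0):
  10100011010
  01011100101

Answer: 01011100101 (741)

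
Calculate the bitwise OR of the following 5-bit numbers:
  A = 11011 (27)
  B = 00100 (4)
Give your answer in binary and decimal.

Apply | to each column (1 where either bit is 1):
  11011
| 00100
-------
  11111

Answer: 11111 (31)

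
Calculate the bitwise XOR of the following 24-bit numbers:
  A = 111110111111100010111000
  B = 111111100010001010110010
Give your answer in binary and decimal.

Apply ^ to each column (1 where bits differ):
  111110111111100010111000
^ 111111100010001010110010
--------------------------
  000001011101101000001010

Answer: 000001011101101000001010 (383498)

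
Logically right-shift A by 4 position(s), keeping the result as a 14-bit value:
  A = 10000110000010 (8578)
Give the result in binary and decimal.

Logical shift right by 4: drop the bottom 4 bit(s), prepend 4 zero(s) on the left.
  10000110000010  ->  keep [1000011000], discard [0010], prepend 0000
= 00001000011000

Answer: 00001000011000 (536)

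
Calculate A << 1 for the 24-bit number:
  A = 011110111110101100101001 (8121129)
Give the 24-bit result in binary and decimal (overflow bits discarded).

Shift left by 1: drop the top 1 bit(s), append 1 zero(s) on the right.
  011110111110101100101001  ->  discard [0], keep [11110111110101100101001], append 0
= 111101111101011001010010

Answer: 111101111101011001010010 (16242258)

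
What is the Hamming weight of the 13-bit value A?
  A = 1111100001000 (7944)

1111100001000
1-bits at positions (from bit 0 = LSB): 3, 8, 9, 10, 11, 12
Count = 6

Answer: 6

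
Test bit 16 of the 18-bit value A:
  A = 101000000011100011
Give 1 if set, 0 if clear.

Bit 16 is the 17th from the right.
  101000000011100011
   ^
That bit is 0.

Answer: 0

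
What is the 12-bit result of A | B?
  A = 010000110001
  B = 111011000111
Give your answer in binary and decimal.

Apply | to each column (1 where either bit is 1):
  010000110001
| 111011000111
--------------
  111011110111

Answer: 111011110111 (3831)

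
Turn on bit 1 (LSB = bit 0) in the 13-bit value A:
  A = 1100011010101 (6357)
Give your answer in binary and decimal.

Mask = 1 << 1 = 0000000000010
Bit 1 of A is 0, so OR-ing with the mask flips it to 1.
  1100011010101
| 0000000000010
---------------
  1100011010111

Answer: 1100011010111 (6359)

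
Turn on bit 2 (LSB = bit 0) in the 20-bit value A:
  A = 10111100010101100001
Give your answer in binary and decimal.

Mask = 1 << 2 = 00000000000000000100
Bit 2 of A is 0, so OR-ing with the mask flips it to 1.
  10111100010101100001
| 00000000000000000100
----------------------
  10111100010101100101

Answer: 10111100010101100101 (771429)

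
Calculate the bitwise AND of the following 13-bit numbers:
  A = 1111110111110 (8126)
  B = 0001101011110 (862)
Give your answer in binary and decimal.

Apply & to each column (1 only where both bits are 1):
  1111110111110
& 0001101011110
---------------
  0001100011110

Answer: 0001100011110 (798)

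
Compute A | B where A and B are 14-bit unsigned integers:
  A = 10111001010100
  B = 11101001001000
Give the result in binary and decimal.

Apply | to each column (1 where either bit is 1):
  10111001010100
| 11101001001000
----------------
  11111001011100

Answer: 11111001011100 (15964)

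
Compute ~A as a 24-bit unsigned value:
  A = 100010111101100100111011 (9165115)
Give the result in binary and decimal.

Flip each bit (0->1, 1->0):
  100010111101100100111011
  011101000010011011000100

Answer: 011101000010011011000100 (7612100)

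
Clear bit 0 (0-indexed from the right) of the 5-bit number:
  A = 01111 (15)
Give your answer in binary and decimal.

Mask = ~(1 << 0) = 11110
Bit 0 of A is 1, so AND-ing with the mask clears it to 0.
  01111
& 11110
-------
  01110

Answer: 01110 (14)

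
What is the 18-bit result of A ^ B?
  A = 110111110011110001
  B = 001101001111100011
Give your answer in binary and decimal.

Apply ^ to each column (1 where bits differ):
  110111110011110001
^ 001101001111100011
--------------------
  111010111100010010

Answer: 111010111100010010 (241426)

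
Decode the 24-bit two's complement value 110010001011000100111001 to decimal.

MSB is 1, so the value is negative. Find the magnitude:
1. Invert bits:  001101110100111011000110
2. Add 1:        001101110100111011000111  = 3624647
3. Apply sign:   -3624647

Answer: -3624647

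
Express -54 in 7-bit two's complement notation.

1. Binary of +54:  0110110
2. Invert bits:     1001001
3. Add 1:           1001010

Answer: 1001010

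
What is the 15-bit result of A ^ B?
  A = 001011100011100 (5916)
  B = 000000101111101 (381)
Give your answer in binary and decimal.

Apply ^ to each column (1 where bits differ):
  001011100011100
^ 000000101111101
-----------------
  001011001100001

Answer: 001011001100001 (5729)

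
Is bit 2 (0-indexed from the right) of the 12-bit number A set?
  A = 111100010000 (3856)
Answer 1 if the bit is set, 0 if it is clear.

Bit 2 is the 3rd from the right.
  111100010000
           ^
That bit is 0.

Answer: 0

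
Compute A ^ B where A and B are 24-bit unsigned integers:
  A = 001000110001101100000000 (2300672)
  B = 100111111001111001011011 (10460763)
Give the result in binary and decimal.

Apply ^ to each column (1 where bits differ):
  001000110001101100000000
^ 100111111001111001011011
--------------------------
  101111001000010101011011

Answer: 101111001000010101011011 (12354907)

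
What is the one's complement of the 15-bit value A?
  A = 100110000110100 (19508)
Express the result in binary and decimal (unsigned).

Flip each bit (0->1, 1->0):
  100110000110100
  011001111001011

Answer: 011001111001011 (13259)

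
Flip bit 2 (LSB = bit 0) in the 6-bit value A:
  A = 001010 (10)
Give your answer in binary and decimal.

Mask = 1 << 2 = 000100
Bit 2 of A is 0; XOR with the mask flips it to 1.
  001010
^ 000100
--------
  001110

Answer: 001110 (14)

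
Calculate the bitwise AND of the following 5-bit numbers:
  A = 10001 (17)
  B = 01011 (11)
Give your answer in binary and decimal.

Apply & to each column (1 only where both bits are 1):
  10001
& 01011
-------
  00001

Answer: 00001 (1)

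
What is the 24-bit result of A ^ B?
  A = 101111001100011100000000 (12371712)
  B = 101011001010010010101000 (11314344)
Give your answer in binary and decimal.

Apply ^ to each column (1 where bits differ):
  101111001100011100000000
^ 101011001010010010101000
--------------------------
  000100000110001110101000

Answer: 000100000110001110101000 (1074088)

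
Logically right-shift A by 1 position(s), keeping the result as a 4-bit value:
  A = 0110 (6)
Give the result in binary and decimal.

Logical shift right by 1: drop the bottom 1 bit(s), prepend 1 zero(s) on the left.
  0110  ->  keep [011], discard [0], prepend 0
= 0011

Answer: 0011 (3)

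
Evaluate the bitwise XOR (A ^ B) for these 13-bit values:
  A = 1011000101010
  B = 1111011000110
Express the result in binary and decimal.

Apply ^ to each column (1 where bits differ):
  1011000101010
^ 1111011000110
---------------
  0100011101100

Answer: 0100011101100 (2284)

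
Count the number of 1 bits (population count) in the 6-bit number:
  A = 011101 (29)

011101
1-bits at positions (from bit 0 = LSB): 0, 2, 3, 4
Count = 4

Answer: 4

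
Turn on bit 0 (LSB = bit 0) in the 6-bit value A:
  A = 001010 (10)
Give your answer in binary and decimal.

Mask = 1 << 0 = 000001
Bit 0 of A is 0, so OR-ing with the mask flips it to 1.
  001010
| 000001
--------
  001011

Answer: 001011 (11)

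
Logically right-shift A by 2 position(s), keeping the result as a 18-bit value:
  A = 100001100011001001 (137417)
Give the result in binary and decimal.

Logical shift right by 2: drop the bottom 2 bit(s), prepend 2 zero(s) on the left.
  100001100011001001  ->  keep [1000011000110010], discard [01], prepend 00
= 001000011000110010

Answer: 001000011000110010 (34354)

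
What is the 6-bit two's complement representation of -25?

1. Binary of +25:  011001
2. Invert bits:     100110
3. Add 1:           100111

Answer: 100111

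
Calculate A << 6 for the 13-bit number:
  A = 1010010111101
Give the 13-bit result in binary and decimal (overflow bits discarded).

Shift left by 6: drop the top 6 bit(s), append 6 zero(s) on the right.
  1010010111101  ->  discard [101001], keep [0111101], append 000000
= 0111101000000

Answer: 0111101000000 (3904)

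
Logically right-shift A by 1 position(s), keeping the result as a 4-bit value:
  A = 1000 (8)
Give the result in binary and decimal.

Logical shift right by 1: drop the bottom 1 bit(s), prepend 1 zero(s) on the left.
  1000  ->  keep [100], discard [0], prepend 0
= 0100

Answer: 0100 (4)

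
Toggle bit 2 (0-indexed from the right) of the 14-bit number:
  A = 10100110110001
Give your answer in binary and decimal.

Mask = 1 << 2 = 00000000000100
Bit 2 of A is 0; XOR with the mask flips it to 1.
  10100110110001
^ 00000000000100
----------------
  10100110110101

Answer: 10100110110101 (10677)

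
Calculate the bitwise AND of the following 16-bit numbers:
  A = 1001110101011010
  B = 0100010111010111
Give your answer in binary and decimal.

Apply & to each column (1 only where both bits are 1):
  1001110101011010
& 0100010111010111
------------------
  0000010101010010

Answer: 0000010101010010 (1362)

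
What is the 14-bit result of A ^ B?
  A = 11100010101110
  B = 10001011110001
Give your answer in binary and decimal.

Apply ^ to each column (1 where bits differ):
  11100010101110
^ 10001011110001
----------------
  01101001011111

Answer: 01101001011111 (6751)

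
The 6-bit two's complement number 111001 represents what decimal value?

MSB is 1, so the value is negative. Find the magnitude:
1. Invert bits:  000110
2. Add 1:        000111  = 7
3. Apply sign:   -7

Answer: -7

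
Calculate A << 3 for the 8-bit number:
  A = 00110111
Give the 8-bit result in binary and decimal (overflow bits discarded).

Shift left by 3: drop the top 3 bit(s), append 3 zero(s) on the right.
  00110111  ->  discard [001], keep [10111], append 000
= 10111000

Answer: 10111000 (184)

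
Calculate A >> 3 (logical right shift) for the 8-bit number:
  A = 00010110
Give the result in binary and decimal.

Logical shift right by 3: drop the bottom 3 bit(s), prepend 3 zero(s) on the left.
  00010110  ->  keep [00010], discard [110], prepend 000
= 00000010

Answer: 00000010 (2)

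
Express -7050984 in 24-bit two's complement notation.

1. Binary of +7050984:  011010111001011011101000
2. Invert bits:     100101000110100100010111
3. Add 1:           100101000110100100011000

Answer: 100101000110100100011000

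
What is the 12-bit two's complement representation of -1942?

1. Binary of +1942:  011110010110
2. Invert bits:     100001101001
3. Add 1:           100001101010

Answer: 100001101010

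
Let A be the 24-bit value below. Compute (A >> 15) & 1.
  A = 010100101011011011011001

Bit 15 is the 16th from the right.
  010100101011011011011001
          ^
That bit is 1.

Answer: 1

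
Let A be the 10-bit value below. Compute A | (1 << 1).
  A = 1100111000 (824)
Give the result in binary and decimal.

Mask = 1 << 1 = 0000000010
Bit 1 of A is 0, so OR-ing with the mask flips it to 1.
  1100111000
| 0000000010
------------
  1100111010

Answer: 1100111010 (826)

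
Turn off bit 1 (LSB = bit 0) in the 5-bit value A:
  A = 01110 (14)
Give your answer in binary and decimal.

Mask = ~(1 << 1) = 11101
Bit 1 of A is 1, so AND-ing with the mask clears it to 0.
  01110
& 11101
-------
  01100

Answer: 01100 (12)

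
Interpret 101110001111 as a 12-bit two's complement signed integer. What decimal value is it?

MSB is 1, so the value is negative. Find the magnitude:
1. Invert bits:  010001110000
2. Add 1:        010001110001  = 1137
3. Apply sign:   -1137

Answer: -1137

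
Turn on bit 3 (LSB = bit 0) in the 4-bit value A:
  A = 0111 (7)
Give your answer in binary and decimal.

Mask = 1 << 3 = 1000
Bit 3 of A is 0, so OR-ing with the mask flips it to 1.
  0111
| 1000
------
  1111

Answer: 1111 (15)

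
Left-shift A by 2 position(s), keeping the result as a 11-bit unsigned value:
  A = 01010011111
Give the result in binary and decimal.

Shift left by 2: drop the top 2 bit(s), append 2 zero(s) on the right.
  01010011111  ->  discard [01], keep [010011111], append 00
= 01001111100

Answer: 01001111100 (636)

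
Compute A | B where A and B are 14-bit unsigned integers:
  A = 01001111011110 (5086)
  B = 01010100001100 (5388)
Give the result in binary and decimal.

Apply | to each column (1 where either bit is 1):
  01001111011110
| 01010100001100
----------------
  01011111011110

Answer: 01011111011110 (6110)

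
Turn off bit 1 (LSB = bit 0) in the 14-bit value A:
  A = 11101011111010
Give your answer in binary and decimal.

Mask = ~(1 << 1) = 11111111111101
Bit 1 of A is 1, so AND-ing with the mask clears it to 0.
  11101011111010
& 11111111111101
----------------
  11101011111000

Answer: 11101011111000 (15096)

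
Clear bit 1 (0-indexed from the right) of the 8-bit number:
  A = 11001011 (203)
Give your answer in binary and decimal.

Mask = ~(1 << 1) = 11111101
Bit 1 of A is 1, so AND-ing with the mask clears it to 0.
  11001011
& 11111101
----------
  11001001

Answer: 11001001 (201)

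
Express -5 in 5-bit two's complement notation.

1. Binary of +5:  00101
2. Invert bits:     11010
3. Add 1:           11011

Answer: 11011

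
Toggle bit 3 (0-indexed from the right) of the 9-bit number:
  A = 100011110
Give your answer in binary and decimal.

Mask = 1 << 3 = 000001000
Bit 3 of A is 1; XOR with the mask flips it to 0.
  100011110
^ 000001000
-----------
  100010110

Answer: 100010110 (278)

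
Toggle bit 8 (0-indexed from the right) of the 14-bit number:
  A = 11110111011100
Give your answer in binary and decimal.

Mask = 1 << 8 = 00000100000000
Bit 8 of A is 1; XOR with the mask flips it to 0.
  11110111011100
^ 00000100000000
----------------
  11110011011100

Answer: 11110011011100 (15580)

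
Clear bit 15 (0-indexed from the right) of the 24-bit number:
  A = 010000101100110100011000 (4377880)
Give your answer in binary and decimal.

Mask = ~(1 << 15) = 111111110111111111111111
Bit 15 of A is 1, so AND-ing with the mask clears it to 0.
  010000101100110100011000
& 111111110111111111111111
--------------------------
  010000100100110100011000

Answer: 010000100100110100011000 (4345112)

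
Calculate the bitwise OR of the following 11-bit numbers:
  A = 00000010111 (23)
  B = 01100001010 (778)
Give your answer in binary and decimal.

Apply | to each column (1 where either bit is 1):
  00000010111
| 01100001010
-------------
  01100011111

Answer: 01100011111 (799)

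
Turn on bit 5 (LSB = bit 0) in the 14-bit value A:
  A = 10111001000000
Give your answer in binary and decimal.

Mask = 1 << 5 = 00000000100000
Bit 5 of A is 0, so OR-ing with the mask flips it to 1.
  10111001000000
| 00000000100000
----------------
  10111001100000

Answer: 10111001100000 (11872)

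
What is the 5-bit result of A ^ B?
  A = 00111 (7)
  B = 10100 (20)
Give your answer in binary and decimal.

Apply ^ to each column (1 where bits differ):
  00111
^ 10100
-------
  10011

Answer: 10011 (19)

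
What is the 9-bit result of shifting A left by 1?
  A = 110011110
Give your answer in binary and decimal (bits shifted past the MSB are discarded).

Shift left by 1: drop the top 1 bit(s), append 1 zero(s) on the right.
  110011110  ->  discard [1], keep [10011110], append 0
= 100111100

Answer: 100111100 (316)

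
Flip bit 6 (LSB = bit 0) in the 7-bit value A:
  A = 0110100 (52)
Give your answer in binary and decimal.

Mask = 1 << 6 = 1000000
Bit 6 of A is 0; XOR with the mask flips it to 1.
  0110100
^ 1000000
---------
  1110100

Answer: 1110100 (116)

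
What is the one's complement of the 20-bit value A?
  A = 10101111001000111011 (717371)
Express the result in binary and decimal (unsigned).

Flip each bit (0->1, 1->0):
  10101111001000111011
  01010000110111000100

Answer: 01010000110111000100 (331204)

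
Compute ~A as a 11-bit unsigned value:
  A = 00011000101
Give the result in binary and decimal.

Flip each bit (0->1, 1->0):
  00011000101
  11100111010

Answer: 11100111010 (1850)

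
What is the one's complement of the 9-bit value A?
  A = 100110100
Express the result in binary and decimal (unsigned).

Flip each bit (0->1, 1->0):
  100110100
  011001011

Answer: 011001011 (203)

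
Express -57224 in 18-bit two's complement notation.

1. Binary of +57224:  001101111110001000
2. Invert bits:     110010000001110111
3. Add 1:           110010000001111000

Answer: 110010000001111000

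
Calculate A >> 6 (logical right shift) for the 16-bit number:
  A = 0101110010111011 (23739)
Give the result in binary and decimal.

Logical shift right by 6: drop the bottom 6 bit(s), prepend 6 zero(s) on the left.
  0101110010111011  ->  keep [0101110010], discard [111011], prepend 000000
= 0000000101110010

Answer: 0000000101110010 (370)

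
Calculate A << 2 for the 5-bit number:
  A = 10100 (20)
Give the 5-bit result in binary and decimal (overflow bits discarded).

Shift left by 2: drop the top 2 bit(s), append 2 zero(s) on the right.
  10100  ->  discard [10], keep [100], append 00
= 10000

Answer: 10000 (16)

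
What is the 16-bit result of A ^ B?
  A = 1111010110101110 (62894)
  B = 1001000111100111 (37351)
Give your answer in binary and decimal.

Apply ^ to each column (1 where bits differ):
  1111010110101110
^ 1001000111100111
------------------
  0110010001001001

Answer: 0110010001001001 (25673)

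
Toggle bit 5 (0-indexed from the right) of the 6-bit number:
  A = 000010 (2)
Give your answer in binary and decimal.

Mask = 1 << 5 = 100000
Bit 5 of A is 0; XOR with the mask flips it to 1.
  000010
^ 100000
--------
  100010

Answer: 100010 (34)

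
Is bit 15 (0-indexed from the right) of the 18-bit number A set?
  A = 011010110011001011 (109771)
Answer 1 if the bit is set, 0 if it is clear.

Bit 15 is the 16th from the right.
  011010110011001011
    ^
That bit is 1.

Answer: 1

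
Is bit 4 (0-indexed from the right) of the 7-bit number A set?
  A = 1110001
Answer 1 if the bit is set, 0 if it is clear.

Bit 4 is the 5th from the right.
  1110001
    ^
That bit is 1.

Answer: 1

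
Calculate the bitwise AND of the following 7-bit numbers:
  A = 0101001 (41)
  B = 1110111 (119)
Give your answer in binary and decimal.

Apply & to each column (1 only where both bits are 1):
  0101001
& 1110111
---------
  0100001

Answer: 0100001 (33)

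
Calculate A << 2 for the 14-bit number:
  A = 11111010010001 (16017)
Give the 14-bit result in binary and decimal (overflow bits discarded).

Shift left by 2: drop the top 2 bit(s), append 2 zero(s) on the right.
  11111010010001  ->  discard [11], keep [111010010001], append 00
= 11101001000100

Answer: 11101001000100 (14916)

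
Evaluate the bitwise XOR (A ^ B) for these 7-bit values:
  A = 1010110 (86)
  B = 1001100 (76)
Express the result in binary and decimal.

Apply ^ to each column (1 where bits differ):
  1010110
^ 1001100
---------
  0011010

Answer: 0011010 (26)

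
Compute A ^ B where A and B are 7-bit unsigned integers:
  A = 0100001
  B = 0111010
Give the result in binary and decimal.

Apply ^ to each column (1 where bits differ):
  0100001
^ 0111010
---------
  0011011

Answer: 0011011 (27)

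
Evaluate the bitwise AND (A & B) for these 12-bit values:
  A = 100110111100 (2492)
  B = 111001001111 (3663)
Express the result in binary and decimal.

Apply & to each column (1 only where both bits are 1):
  100110111100
& 111001001111
--------------
  100000001100

Answer: 100000001100 (2060)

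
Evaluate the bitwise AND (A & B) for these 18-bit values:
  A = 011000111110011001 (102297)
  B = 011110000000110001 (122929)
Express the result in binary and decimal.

Apply & to each column (1 only where both bits are 1):
  011000111110011001
& 011110000000110001
--------------------
  011000000000010001

Answer: 011000000000010001 (98321)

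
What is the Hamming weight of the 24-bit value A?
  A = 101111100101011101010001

101111100101011101010001
1-bits at positions (from bit 0 = LSB): 0, 4, 6, 8, 9, 10, 12, 14, 17, 18, 19, 20, 21, 23
Count = 14

Answer: 14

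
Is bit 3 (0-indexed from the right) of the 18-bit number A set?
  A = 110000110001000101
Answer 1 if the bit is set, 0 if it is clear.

Bit 3 is the 4th from the right.
  110000110001000101
                ^
That bit is 0.

Answer: 0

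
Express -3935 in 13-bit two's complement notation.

1. Binary of +3935:  0111101011111
2. Invert bits:     1000010100000
3. Add 1:           1000010100001

Answer: 1000010100001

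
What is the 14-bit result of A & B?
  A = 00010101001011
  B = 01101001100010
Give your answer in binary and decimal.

Apply & to each column (1 only where both bits are 1):
  00010101001011
& 01101001100010
----------------
  00000001000010

Answer: 00000001000010 (66)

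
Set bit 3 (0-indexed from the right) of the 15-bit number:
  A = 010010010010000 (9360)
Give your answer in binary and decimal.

Mask = 1 << 3 = 000000000001000
Bit 3 of A is 0, so OR-ing with the mask flips it to 1.
  010010010010000
| 000000000001000
-----------------
  010010010011000

Answer: 010010010011000 (9368)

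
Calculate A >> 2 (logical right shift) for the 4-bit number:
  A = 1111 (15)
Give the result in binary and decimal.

Logical shift right by 2: drop the bottom 2 bit(s), prepend 2 zero(s) on the left.
  1111  ->  keep [11], discard [11], prepend 00
= 0011

Answer: 0011 (3)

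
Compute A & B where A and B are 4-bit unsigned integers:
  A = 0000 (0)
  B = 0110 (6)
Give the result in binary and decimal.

Apply & to each column (1 only where both bits are 1):
  0000
& 0110
------
  0000

Answer: 0000 (0)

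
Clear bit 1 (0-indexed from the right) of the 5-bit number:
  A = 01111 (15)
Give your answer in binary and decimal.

Mask = ~(1 << 1) = 11101
Bit 1 of A is 1, so AND-ing with the mask clears it to 0.
  01111
& 11101
-------
  01101

Answer: 01101 (13)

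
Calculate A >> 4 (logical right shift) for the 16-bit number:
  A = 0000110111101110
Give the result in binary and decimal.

Logical shift right by 4: drop the bottom 4 bit(s), prepend 4 zero(s) on the left.
  0000110111101110  ->  keep [000011011110], discard [1110], prepend 0000
= 0000000011011110

Answer: 0000000011011110 (222)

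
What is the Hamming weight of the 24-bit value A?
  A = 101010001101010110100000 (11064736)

101010001101010110100000
1-bits at positions (from bit 0 = LSB): 5, 7, 8, 10, 12, 14, 15, 19, 21, 23
Count = 10

Answer: 10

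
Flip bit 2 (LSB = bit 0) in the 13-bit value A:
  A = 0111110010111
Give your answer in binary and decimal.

Mask = 1 << 2 = 0000000000100
Bit 2 of A is 1; XOR with the mask flips it to 0.
  0111110010111
^ 0000000000100
---------------
  0111110010011

Answer: 0111110010011 (3987)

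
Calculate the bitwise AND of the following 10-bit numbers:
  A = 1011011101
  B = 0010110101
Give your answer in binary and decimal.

Apply & to each column (1 only where both bits are 1):
  1011011101
& 0010110101
------------
  0010010101

Answer: 0010010101 (149)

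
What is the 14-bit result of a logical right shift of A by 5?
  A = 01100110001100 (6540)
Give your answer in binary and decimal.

Logical shift right by 5: drop the bottom 5 bit(s), prepend 5 zero(s) on the left.
  01100110001100  ->  keep [011001100], discard [01100], prepend 00000
= 00000011001100

Answer: 00000011001100 (204)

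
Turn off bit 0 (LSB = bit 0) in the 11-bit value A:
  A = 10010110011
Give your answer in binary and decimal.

Mask = ~(1 << 0) = 11111111110
Bit 0 of A is 1, so AND-ing with the mask clears it to 0.
  10010110011
& 11111111110
-------------
  10010110010

Answer: 10010110010 (1202)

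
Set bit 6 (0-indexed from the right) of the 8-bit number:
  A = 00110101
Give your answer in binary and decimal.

Mask = 1 << 6 = 01000000
Bit 6 of A is 0, so OR-ing with the mask flips it to 1.
  00110101
| 01000000
----------
  01110101

Answer: 01110101 (117)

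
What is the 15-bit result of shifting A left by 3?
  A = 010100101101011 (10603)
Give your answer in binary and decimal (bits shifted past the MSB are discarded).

Shift left by 3: drop the top 3 bit(s), append 3 zero(s) on the right.
  010100101101011  ->  discard [010], keep [100101101011], append 000
= 100101101011000

Answer: 100101101011000 (19288)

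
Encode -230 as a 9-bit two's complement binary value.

1. Binary of +230:  011100110
2. Invert bits:     100011001
3. Add 1:           100011010

Answer: 100011010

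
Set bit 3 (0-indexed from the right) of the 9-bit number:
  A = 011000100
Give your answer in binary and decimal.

Mask = 1 << 3 = 000001000
Bit 3 of A is 0, so OR-ing with the mask flips it to 1.
  011000100
| 000001000
-----------
  011001100

Answer: 011001100 (204)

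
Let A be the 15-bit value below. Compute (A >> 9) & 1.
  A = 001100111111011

Bit 9 is the 10th from the right.
  001100111111011
       ^
That bit is 0.

Answer: 0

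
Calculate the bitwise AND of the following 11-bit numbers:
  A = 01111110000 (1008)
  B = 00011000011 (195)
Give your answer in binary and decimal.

Apply & to each column (1 only where both bits are 1):
  01111110000
& 00011000011
-------------
  00011000000

Answer: 00011000000 (192)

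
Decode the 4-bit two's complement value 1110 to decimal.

MSB is 1, so the value is negative. Find the magnitude:
1. Invert bits:  0001
2. Add 1:        0010  = 2
3. Apply sign:   -2

Answer: -2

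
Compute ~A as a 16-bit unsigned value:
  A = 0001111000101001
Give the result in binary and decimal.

Flip each bit (0->1, 1->0):
  0001111000101001
  1110000111010110

Answer: 1110000111010110 (57814)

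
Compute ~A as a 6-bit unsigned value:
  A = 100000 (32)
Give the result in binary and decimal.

Flip each bit (0->1, 1->0):
  100000
  011111

Answer: 011111 (31)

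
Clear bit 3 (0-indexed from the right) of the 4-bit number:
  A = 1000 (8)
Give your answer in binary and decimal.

Mask = ~(1 << 3) = 0111
Bit 3 of A is 1, so AND-ing with the mask clears it to 0.
  1000
& 0111
------
  0000

Answer: 0000 (0)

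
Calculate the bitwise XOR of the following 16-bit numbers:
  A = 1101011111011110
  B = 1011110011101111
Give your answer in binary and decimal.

Apply ^ to each column (1 where bits differ):
  1101011111011110
^ 1011110011101111
------------------
  0110101100110001

Answer: 0110101100110001 (27441)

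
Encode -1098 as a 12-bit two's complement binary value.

1. Binary of +1098:  010001001010
2. Invert bits:     101110110101
3. Add 1:           101110110110

Answer: 101110110110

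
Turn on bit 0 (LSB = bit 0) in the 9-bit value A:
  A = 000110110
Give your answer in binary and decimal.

Mask = 1 << 0 = 000000001
Bit 0 of A is 0, so OR-ing with the mask flips it to 1.
  000110110
| 000000001
-----------
  000110111

Answer: 000110111 (55)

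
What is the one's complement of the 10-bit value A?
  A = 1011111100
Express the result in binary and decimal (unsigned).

Flip each bit (0->1, 1->0):
  1011111100
  0100000011

Answer: 0100000011 (259)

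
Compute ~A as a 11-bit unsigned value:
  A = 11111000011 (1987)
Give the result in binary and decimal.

Flip each bit (0->1, 1->0):
  11111000011
  00000111100

Answer: 00000111100 (60)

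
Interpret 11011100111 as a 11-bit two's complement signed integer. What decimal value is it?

MSB is 1, so the value is negative. Find the magnitude:
1. Invert bits:  00100011000
2. Add 1:        00100011001  = 281
3. Apply sign:   -281

Answer: -281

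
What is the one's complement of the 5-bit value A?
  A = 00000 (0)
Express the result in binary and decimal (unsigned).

Flip each bit (0->1, 1->0):
  00000
  11111

Answer: 11111 (31)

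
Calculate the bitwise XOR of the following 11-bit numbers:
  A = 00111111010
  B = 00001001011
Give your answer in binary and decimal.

Apply ^ to each column (1 where bits differ):
  00111111010
^ 00001001011
-------------
  00110110001

Answer: 00110110001 (433)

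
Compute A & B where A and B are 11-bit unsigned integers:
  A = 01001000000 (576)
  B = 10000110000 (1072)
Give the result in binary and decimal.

Apply & to each column (1 only where both bits are 1):
  01001000000
& 10000110000
-------------
  00000000000

Answer: 00000000000 (0)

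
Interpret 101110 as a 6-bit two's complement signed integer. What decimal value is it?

MSB is 1, so the value is negative. Find the magnitude:
1. Invert bits:  010001
2. Add 1:        010010  = 18
3. Apply sign:   -18

Answer: -18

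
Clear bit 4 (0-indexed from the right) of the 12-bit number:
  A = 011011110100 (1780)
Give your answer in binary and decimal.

Mask = ~(1 << 4) = 111111101111
Bit 4 of A is 1, so AND-ing with the mask clears it to 0.
  011011110100
& 111111101111
--------------
  011011100100

Answer: 011011100100 (1764)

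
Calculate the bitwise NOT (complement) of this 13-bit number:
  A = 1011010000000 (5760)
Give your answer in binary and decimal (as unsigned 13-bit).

Flip each bit (0->1, 1->0):
  1011010000000
  0100101111111

Answer: 0100101111111 (2431)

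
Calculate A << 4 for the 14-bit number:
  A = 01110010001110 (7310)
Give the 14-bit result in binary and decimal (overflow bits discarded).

Shift left by 4: drop the top 4 bit(s), append 4 zero(s) on the right.
  01110010001110  ->  discard [0111], keep [0010001110], append 0000
= 00100011100000

Answer: 00100011100000 (2272)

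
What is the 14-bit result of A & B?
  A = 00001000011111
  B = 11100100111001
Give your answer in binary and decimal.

Apply & to each column (1 only where both bits are 1):
  00001000011111
& 11100100111001
----------------
  00000000011001

Answer: 00000000011001 (25)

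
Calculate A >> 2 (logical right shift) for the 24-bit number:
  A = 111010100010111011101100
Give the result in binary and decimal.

Logical shift right by 2: drop the bottom 2 bit(s), prepend 2 zero(s) on the left.
  111010100010111011101100  ->  keep [1110101000101110111011], discard [00], prepend 00
= 001110101000101110111011

Answer: 001110101000101110111011 (3836859)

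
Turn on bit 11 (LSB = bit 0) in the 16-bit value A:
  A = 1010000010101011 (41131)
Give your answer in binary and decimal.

Mask = 1 << 11 = 0000100000000000
Bit 11 of A is 0, so OR-ing with the mask flips it to 1.
  1010000010101011
| 0000100000000000
------------------
  1010100010101011

Answer: 1010100010101011 (43179)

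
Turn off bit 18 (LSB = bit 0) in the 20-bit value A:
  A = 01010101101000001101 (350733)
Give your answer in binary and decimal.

Mask = ~(1 << 18) = 10111111111111111111
Bit 18 of A is 1, so AND-ing with the mask clears it to 0.
  01010101101000001101
& 10111111111111111111
----------------------
  00010101101000001101

Answer: 00010101101000001101 (88589)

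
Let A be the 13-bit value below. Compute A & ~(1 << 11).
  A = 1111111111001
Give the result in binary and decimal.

Mask = ~(1 << 11) = 1011111111111
Bit 11 of A is 1, so AND-ing with the mask clears it to 0.
  1111111111001
& 1011111111111
---------------
  1011111111001

Answer: 1011111111001 (6137)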